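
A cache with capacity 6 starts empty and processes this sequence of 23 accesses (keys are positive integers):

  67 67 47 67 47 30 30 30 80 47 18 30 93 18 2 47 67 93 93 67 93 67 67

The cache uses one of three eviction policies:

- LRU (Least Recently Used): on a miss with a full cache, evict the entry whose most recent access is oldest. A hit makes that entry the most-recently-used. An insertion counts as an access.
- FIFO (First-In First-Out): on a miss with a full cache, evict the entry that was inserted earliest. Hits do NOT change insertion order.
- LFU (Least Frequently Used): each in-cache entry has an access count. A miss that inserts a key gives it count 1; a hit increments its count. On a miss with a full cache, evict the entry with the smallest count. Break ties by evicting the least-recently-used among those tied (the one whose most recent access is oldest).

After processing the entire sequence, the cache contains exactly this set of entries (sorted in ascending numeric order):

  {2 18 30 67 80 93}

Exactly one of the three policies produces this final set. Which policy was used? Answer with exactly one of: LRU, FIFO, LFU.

Answer: FIFO

Derivation:
Simulating under each policy and comparing final sets:
  LRU: final set = {2 18 30 47 67 93} -> differs
  FIFO: final set = {2 18 30 67 80 93} -> MATCHES target
  LFU: final set = {2 18 30 47 67 93} -> differs
Only FIFO produces the target set.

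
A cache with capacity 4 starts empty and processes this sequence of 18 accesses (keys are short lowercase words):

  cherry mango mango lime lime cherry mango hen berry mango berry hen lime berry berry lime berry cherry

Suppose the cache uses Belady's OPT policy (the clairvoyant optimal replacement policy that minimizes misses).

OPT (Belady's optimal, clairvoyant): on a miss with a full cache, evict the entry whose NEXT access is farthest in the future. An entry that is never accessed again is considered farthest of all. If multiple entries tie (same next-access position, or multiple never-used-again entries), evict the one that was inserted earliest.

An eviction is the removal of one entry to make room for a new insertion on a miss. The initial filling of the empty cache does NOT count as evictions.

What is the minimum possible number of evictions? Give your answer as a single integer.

Answer: 2

Derivation:
OPT (Belady) simulation (capacity=4):
  1. access cherry: MISS. Cache: [cherry]
  2. access mango: MISS. Cache: [cherry mango]
  3. access mango: HIT. Next use of mango: step 7. Cache: [cherry mango]
  4. access lime: MISS. Cache: [cherry mango lime]
  5. access lime: HIT. Next use of lime: step 13. Cache: [cherry mango lime]
  6. access cherry: HIT. Next use of cherry: step 18. Cache: [cherry mango lime]
  7. access mango: HIT. Next use of mango: step 10. Cache: [cherry mango lime]
  8. access hen: MISS. Cache: [cherry mango lime hen]
  9. access berry: MISS, evict cherry (next use: step 18). Cache: [mango lime hen berry]
  10. access mango: HIT. Next use of mango: never. Cache: [mango lime hen berry]
  11. access berry: HIT. Next use of berry: step 14. Cache: [mango lime hen berry]
  12. access hen: HIT. Next use of hen: never. Cache: [mango lime hen berry]
  13. access lime: HIT. Next use of lime: step 16. Cache: [mango lime hen berry]
  14. access berry: HIT. Next use of berry: step 15. Cache: [mango lime hen berry]
  15. access berry: HIT. Next use of berry: step 17. Cache: [mango lime hen berry]
  16. access lime: HIT. Next use of lime: never. Cache: [mango lime hen berry]
  17. access berry: HIT. Next use of berry: never. Cache: [mango lime hen berry]
  18. access cherry: MISS, evict mango (next use: never). Cache: [lime hen berry cherry]
Total: 12 hits, 6 misses, 2 evictions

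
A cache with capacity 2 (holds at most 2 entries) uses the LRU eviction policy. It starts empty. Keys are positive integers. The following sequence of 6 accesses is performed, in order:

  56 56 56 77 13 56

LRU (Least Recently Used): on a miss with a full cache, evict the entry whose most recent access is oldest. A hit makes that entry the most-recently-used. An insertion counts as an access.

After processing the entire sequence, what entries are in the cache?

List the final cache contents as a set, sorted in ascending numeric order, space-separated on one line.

LRU simulation (capacity=2):
  1. access 56: MISS. Cache (LRU->MRU): [56]
  2. access 56: HIT. Cache (LRU->MRU): [56]
  3. access 56: HIT. Cache (LRU->MRU): [56]
  4. access 77: MISS. Cache (LRU->MRU): [56 77]
  5. access 13: MISS, evict 56. Cache (LRU->MRU): [77 13]
  6. access 56: MISS, evict 77. Cache (LRU->MRU): [13 56]
Total: 2 hits, 4 misses, 2 evictions

Answer: 13 56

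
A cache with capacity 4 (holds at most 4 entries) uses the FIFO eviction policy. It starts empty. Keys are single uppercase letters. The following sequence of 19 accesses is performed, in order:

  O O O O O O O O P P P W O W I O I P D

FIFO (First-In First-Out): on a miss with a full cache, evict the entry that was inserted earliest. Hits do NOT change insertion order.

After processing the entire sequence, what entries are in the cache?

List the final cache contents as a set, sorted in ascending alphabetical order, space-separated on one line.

Answer: D I P W

Derivation:
FIFO simulation (capacity=4):
  1. access O: MISS. Cache (old->new): [O]
  2. access O: HIT. Cache (old->new): [O]
  3. access O: HIT. Cache (old->new): [O]
  4. access O: HIT. Cache (old->new): [O]
  5. access O: HIT. Cache (old->new): [O]
  6. access O: HIT. Cache (old->new): [O]
  7. access O: HIT. Cache (old->new): [O]
  8. access O: HIT. Cache (old->new): [O]
  9. access P: MISS. Cache (old->new): [O P]
  10. access P: HIT. Cache (old->new): [O P]
  11. access P: HIT. Cache (old->new): [O P]
  12. access W: MISS. Cache (old->new): [O P W]
  13. access O: HIT. Cache (old->new): [O P W]
  14. access W: HIT. Cache (old->new): [O P W]
  15. access I: MISS. Cache (old->new): [O P W I]
  16. access O: HIT. Cache (old->new): [O P W I]
  17. access I: HIT. Cache (old->new): [O P W I]
  18. access P: HIT. Cache (old->new): [O P W I]
  19. access D: MISS, evict O. Cache (old->new): [P W I D]
Total: 14 hits, 5 misses, 1 evictions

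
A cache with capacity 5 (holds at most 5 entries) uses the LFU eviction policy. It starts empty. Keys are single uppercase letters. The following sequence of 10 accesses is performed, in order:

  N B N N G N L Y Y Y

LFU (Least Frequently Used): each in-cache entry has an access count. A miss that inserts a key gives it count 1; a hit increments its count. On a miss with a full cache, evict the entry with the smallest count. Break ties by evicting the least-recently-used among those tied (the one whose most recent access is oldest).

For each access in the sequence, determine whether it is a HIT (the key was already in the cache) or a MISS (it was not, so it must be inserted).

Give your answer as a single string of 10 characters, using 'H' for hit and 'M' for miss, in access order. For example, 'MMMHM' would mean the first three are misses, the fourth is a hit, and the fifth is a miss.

LFU simulation (capacity=5):
  1. access N: MISS. Cache: [N(c=1)]
  2. access B: MISS. Cache: [N(c=1) B(c=1)]
  3. access N: HIT, count now 2. Cache: [B(c=1) N(c=2)]
  4. access N: HIT, count now 3. Cache: [B(c=1) N(c=3)]
  5. access G: MISS. Cache: [B(c=1) G(c=1) N(c=3)]
  6. access N: HIT, count now 4. Cache: [B(c=1) G(c=1) N(c=4)]
  7. access L: MISS. Cache: [B(c=1) G(c=1) L(c=1) N(c=4)]
  8. access Y: MISS. Cache: [B(c=1) G(c=1) L(c=1) Y(c=1) N(c=4)]
  9. access Y: HIT, count now 2. Cache: [B(c=1) G(c=1) L(c=1) Y(c=2) N(c=4)]
  10. access Y: HIT, count now 3. Cache: [B(c=1) G(c=1) L(c=1) Y(c=3) N(c=4)]
Total: 5 hits, 5 misses, 0 evictions

Answer: MMHHMHMMHH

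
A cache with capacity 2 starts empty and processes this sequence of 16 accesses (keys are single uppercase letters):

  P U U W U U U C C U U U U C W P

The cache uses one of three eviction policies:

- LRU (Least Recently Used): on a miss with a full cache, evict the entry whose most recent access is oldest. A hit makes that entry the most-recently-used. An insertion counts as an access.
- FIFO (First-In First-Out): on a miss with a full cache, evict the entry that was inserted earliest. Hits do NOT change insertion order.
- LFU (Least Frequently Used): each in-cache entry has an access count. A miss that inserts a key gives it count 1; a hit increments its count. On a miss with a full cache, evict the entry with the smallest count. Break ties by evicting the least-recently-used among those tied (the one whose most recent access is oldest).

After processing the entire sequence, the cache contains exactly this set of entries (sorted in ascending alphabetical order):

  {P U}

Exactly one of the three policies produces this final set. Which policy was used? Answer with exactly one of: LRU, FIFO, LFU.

Answer: LFU

Derivation:
Simulating under each policy and comparing final sets:
  LRU: final set = {P W} -> differs
  FIFO: final set = {P W} -> differs
  LFU: final set = {P U} -> MATCHES target
Only LFU produces the target set.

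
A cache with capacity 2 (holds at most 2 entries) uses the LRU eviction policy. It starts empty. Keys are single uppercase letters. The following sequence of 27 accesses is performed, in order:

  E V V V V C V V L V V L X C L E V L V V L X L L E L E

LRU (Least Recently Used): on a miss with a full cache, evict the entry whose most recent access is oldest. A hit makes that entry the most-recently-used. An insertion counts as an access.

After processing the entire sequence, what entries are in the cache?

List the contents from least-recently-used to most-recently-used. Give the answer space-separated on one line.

Answer: L E

Derivation:
LRU simulation (capacity=2):
  1. access E: MISS. Cache (LRU->MRU): [E]
  2. access V: MISS. Cache (LRU->MRU): [E V]
  3. access V: HIT. Cache (LRU->MRU): [E V]
  4. access V: HIT. Cache (LRU->MRU): [E V]
  5. access V: HIT. Cache (LRU->MRU): [E V]
  6. access C: MISS, evict E. Cache (LRU->MRU): [V C]
  7. access V: HIT. Cache (LRU->MRU): [C V]
  8. access V: HIT. Cache (LRU->MRU): [C V]
  9. access L: MISS, evict C. Cache (LRU->MRU): [V L]
  10. access V: HIT. Cache (LRU->MRU): [L V]
  11. access V: HIT. Cache (LRU->MRU): [L V]
  12. access L: HIT. Cache (LRU->MRU): [V L]
  13. access X: MISS, evict V. Cache (LRU->MRU): [L X]
  14. access C: MISS, evict L. Cache (LRU->MRU): [X C]
  15. access L: MISS, evict X. Cache (LRU->MRU): [C L]
  16. access E: MISS, evict C. Cache (LRU->MRU): [L E]
  17. access V: MISS, evict L. Cache (LRU->MRU): [E V]
  18. access L: MISS, evict E. Cache (LRU->MRU): [V L]
  19. access V: HIT. Cache (LRU->MRU): [L V]
  20. access V: HIT. Cache (LRU->MRU): [L V]
  21. access L: HIT. Cache (LRU->MRU): [V L]
  22. access X: MISS, evict V. Cache (LRU->MRU): [L X]
  23. access L: HIT. Cache (LRU->MRU): [X L]
  24. access L: HIT. Cache (LRU->MRU): [X L]
  25. access E: MISS, evict X. Cache (LRU->MRU): [L E]
  26. access L: HIT. Cache (LRU->MRU): [E L]
  27. access E: HIT. Cache (LRU->MRU): [L E]
Total: 15 hits, 12 misses, 10 evictions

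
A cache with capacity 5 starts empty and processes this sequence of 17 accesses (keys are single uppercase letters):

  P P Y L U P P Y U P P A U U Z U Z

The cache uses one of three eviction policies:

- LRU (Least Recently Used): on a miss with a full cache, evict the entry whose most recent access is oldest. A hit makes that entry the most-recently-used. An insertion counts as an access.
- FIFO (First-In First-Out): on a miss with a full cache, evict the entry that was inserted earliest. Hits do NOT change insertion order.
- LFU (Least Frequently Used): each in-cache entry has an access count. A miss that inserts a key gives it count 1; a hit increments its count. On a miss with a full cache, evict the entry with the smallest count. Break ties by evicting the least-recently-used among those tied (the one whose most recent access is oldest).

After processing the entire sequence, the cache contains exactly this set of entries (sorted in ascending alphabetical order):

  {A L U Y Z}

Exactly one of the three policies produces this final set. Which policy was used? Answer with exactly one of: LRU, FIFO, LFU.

Answer: FIFO

Derivation:
Simulating under each policy and comparing final sets:
  LRU: final set = {A P U Y Z} -> differs
  FIFO: final set = {A L U Y Z} -> MATCHES target
  LFU: final set = {A P U Y Z} -> differs
Only FIFO produces the target set.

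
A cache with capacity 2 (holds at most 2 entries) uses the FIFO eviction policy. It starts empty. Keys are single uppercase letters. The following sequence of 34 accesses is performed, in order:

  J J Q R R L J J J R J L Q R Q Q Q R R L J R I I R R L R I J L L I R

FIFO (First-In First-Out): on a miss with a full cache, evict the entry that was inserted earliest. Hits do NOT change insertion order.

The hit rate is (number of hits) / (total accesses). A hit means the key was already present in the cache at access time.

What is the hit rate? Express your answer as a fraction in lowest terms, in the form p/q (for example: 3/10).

FIFO simulation (capacity=2):
  1. access J: MISS. Cache (old->new): [J]
  2. access J: HIT. Cache (old->new): [J]
  3. access Q: MISS. Cache (old->new): [J Q]
  4. access R: MISS, evict J. Cache (old->new): [Q R]
  5. access R: HIT. Cache (old->new): [Q R]
  6. access L: MISS, evict Q. Cache (old->new): [R L]
  7. access J: MISS, evict R. Cache (old->new): [L J]
  8. access J: HIT. Cache (old->new): [L J]
  9. access J: HIT. Cache (old->new): [L J]
  10. access R: MISS, evict L. Cache (old->new): [J R]
  11. access J: HIT. Cache (old->new): [J R]
  12. access L: MISS, evict J. Cache (old->new): [R L]
  13. access Q: MISS, evict R. Cache (old->new): [L Q]
  14. access R: MISS, evict L. Cache (old->new): [Q R]
  15. access Q: HIT. Cache (old->new): [Q R]
  16. access Q: HIT. Cache (old->new): [Q R]
  17. access Q: HIT. Cache (old->new): [Q R]
  18. access R: HIT. Cache (old->new): [Q R]
  19. access R: HIT. Cache (old->new): [Q R]
  20. access L: MISS, evict Q. Cache (old->new): [R L]
  21. access J: MISS, evict R. Cache (old->new): [L J]
  22. access R: MISS, evict L. Cache (old->new): [J R]
  23. access I: MISS, evict J. Cache (old->new): [R I]
  24. access I: HIT. Cache (old->new): [R I]
  25. access R: HIT. Cache (old->new): [R I]
  26. access R: HIT. Cache (old->new): [R I]
  27. access L: MISS, evict R. Cache (old->new): [I L]
  28. access R: MISS, evict I. Cache (old->new): [L R]
  29. access I: MISS, evict L. Cache (old->new): [R I]
  30. access J: MISS, evict R. Cache (old->new): [I J]
  31. access L: MISS, evict I. Cache (old->new): [J L]
  32. access L: HIT. Cache (old->new): [J L]
  33. access I: MISS, evict J. Cache (old->new): [L I]
  34. access R: MISS, evict L. Cache (old->new): [I R]
Total: 14 hits, 20 misses, 18 evictions

Hit rate = 14/34 = 7/17

Answer: 7/17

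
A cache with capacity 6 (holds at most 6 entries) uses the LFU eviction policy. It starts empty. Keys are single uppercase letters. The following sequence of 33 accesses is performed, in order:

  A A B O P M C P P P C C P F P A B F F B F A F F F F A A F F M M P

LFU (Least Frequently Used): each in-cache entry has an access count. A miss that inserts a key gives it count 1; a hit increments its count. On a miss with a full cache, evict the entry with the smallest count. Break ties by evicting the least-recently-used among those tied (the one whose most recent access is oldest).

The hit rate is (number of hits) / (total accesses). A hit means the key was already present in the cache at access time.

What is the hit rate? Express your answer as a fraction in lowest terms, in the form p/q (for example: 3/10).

LFU simulation (capacity=6):
  1. access A: MISS. Cache: [A(c=1)]
  2. access A: HIT, count now 2. Cache: [A(c=2)]
  3. access B: MISS. Cache: [B(c=1) A(c=2)]
  4. access O: MISS. Cache: [B(c=1) O(c=1) A(c=2)]
  5. access P: MISS. Cache: [B(c=1) O(c=1) P(c=1) A(c=2)]
  6. access M: MISS. Cache: [B(c=1) O(c=1) P(c=1) M(c=1) A(c=2)]
  7. access C: MISS. Cache: [B(c=1) O(c=1) P(c=1) M(c=1) C(c=1) A(c=2)]
  8. access P: HIT, count now 2. Cache: [B(c=1) O(c=1) M(c=1) C(c=1) A(c=2) P(c=2)]
  9. access P: HIT, count now 3. Cache: [B(c=1) O(c=1) M(c=1) C(c=1) A(c=2) P(c=3)]
  10. access P: HIT, count now 4. Cache: [B(c=1) O(c=1) M(c=1) C(c=1) A(c=2) P(c=4)]
  11. access C: HIT, count now 2. Cache: [B(c=1) O(c=1) M(c=1) A(c=2) C(c=2) P(c=4)]
  12. access C: HIT, count now 3. Cache: [B(c=1) O(c=1) M(c=1) A(c=2) C(c=3) P(c=4)]
  13. access P: HIT, count now 5. Cache: [B(c=1) O(c=1) M(c=1) A(c=2) C(c=3) P(c=5)]
  14. access F: MISS, evict B(c=1). Cache: [O(c=1) M(c=1) F(c=1) A(c=2) C(c=3) P(c=5)]
  15. access P: HIT, count now 6. Cache: [O(c=1) M(c=1) F(c=1) A(c=2) C(c=3) P(c=6)]
  16. access A: HIT, count now 3. Cache: [O(c=1) M(c=1) F(c=1) C(c=3) A(c=3) P(c=6)]
  17. access B: MISS, evict O(c=1). Cache: [M(c=1) F(c=1) B(c=1) C(c=3) A(c=3) P(c=6)]
  18. access F: HIT, count now 2. Cache: [M(c=1) B(c=1) F(c=2) C(c=3) A(c=3) P(c=6)]
  19. access F: HIT, count now 3. Cache: [M(c=1) B(c=1) C(c=3) A(c=3) F(c=3) P(c=6)]
  20. access B: HIT, count now 2. Cache: [M(c=1) B(c=2) C(c=3) A(c=3) F(c=3) P(c=6)]
  21. access F: HIT, count now 4. Cache: [M(c=1) B(c=2) C(c=3) A(c=3) F(c=4) P(c=6)]
  22. access A: HIT, count now 4. Cache: [M(c=1) B(c=2) C(c=3) F(c=4) A(c=4) P(c=6)]
  23. access F: HIT, count now 5. Cache: [M(c=1) B(c=2) C(c=3) A(c=4) F(c=5) P(c=6)]
  24. access F: HIT, count now 6. Cache: [M(c=1) B(c=2) C(c=3) A(c=4) P(c=6) F(c=6)]
  25. access F: HIT, count now 7. Cache: [M(c=1) B(c=2) C(c=3) A(c=4) P(c=6) F(c=7)]
  26. access F: HIT, count now 8. Cache: [M(c=1) B(c=2) C(c=3) A(c=4) P(c=6) F(c=8)]
  27. access A: HIT, count now 5. Cache: [M(c=1) B(c=2) C(c=3) A(c=5) P(c=6) F(c=8)]
  28. access A: HIT, count now 6. Cache: [M(c=1) B(c=2) C(c=3) P(c=6) A(c=6) F(c=8)]
  29. access F: HIT, count now 9. Cache: [M(c=1) B(c=2) C(c=3) P(c=6) A(c=6) F(c=9)]
  30. access F: HIT, count now 10. Cache: [M(c=1) B(c=2) C(c=3) P(c=6) A(c=6) F(c=10)]
  31. access M: HIT, count now 2. Cache: [B(c=2) M(c=2) C(c=3) P(c=6) A(c=6) F(c=10)]
  32. access M: HIT, count now 3. Cache: [B(c=2) C(c=3) M(c=3) P(c=6) A(c=6) F(c=10)]
  33. access P: HIT, count now 7. Cache: [B(c=2) C(c=3) M(c=3) A(c=6) P(c=7) F(c=10)]
Total: 25 hits, 8 misses, 2 evictions

Hit rate = 25/33

Answer: 25/33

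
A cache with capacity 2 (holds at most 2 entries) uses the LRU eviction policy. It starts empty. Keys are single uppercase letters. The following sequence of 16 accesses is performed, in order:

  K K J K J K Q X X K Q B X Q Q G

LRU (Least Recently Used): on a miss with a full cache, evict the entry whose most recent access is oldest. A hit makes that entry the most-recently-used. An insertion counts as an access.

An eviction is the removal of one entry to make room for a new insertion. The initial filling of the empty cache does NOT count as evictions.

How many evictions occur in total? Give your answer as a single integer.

Answer: 8

Derivation:
LRU simulation (capacity=2):
  1. access K: MISS. Cache (LRU->MRU): [K]
  2. access K: HIT. Cache (LRU->MRU): [K]
  3. access J: MISS. Cache (LRU->MRU): [K J]
  4. access K: HIT. Cache (LRU->MRU): [J K]
  5. access J: HIT. Cache (LRU->MRU): [K J]
  6. access K: HIT. Cache (LRU->MRU): [J K]
  7. access Q: MISS, evict J. Cache (LRU->MRU): [K Q]
  8. access X: MISS, evict K. Cache (LRU->MRU): [Q X]
  9. access X: HIT. Cache (LRU->MRU): [Q X]
  10. access K: MISS, evict Q. Cache (LRU->MRU): [X K]
  11. access Q: MISS, evict X. Cache (LRU->MRU): [K Q]
  12. access B: MISS, evict K. Cache (LRU->MRU): [Q B]
  13. access X: MISS, evict Q. Cache (LRU->MRU): [B X]
  14. access Q: MISS, evict B. Cache (LRU->MRU): [X Q]
  15. access Q: HIT. Cache (LRU->MRU): [X Q]
  16. access G: MISS, evict X. Cache (LRU->MRU): [Q G]
Total: 6 hits, 10 misses, 8 evictions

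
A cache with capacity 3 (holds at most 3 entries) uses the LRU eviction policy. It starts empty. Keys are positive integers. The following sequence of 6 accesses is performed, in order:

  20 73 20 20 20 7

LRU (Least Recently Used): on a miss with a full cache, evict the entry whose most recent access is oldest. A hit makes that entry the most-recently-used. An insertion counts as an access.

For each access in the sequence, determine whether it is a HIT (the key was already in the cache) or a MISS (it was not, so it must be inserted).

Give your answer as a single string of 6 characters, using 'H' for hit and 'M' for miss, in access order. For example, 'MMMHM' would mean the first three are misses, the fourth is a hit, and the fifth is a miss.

LRU simulation (capacity=3):
  1. access 20: MISS. Cache (LRU->MRU): [20]
  2. access 73: MISS. Cache (LRU->MRU): [20 73]
  3. access 20: HIT. Cache (LRU->MRU): [73 20]
  4. access 20: HIT. Cache (LRU->MRU): [73 20]
  5. access 20: HIT. Cache (LRU->MRU): [73 20]
  6. access 7: MISS. Cache (LRU->MRU): [73 20 7]
Total: 3 hits, 3 misses, 0 evictions

Answer: MMHHHM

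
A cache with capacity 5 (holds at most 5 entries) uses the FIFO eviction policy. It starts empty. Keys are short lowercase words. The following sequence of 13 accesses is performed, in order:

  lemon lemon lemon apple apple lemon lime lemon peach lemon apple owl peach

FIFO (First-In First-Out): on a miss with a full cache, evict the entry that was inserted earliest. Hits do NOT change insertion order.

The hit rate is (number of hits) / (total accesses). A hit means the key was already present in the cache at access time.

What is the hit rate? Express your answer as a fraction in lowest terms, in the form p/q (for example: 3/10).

FIFO simulation (capacity=5):
  1. access lemon: MISS. Cache (old->new): [lemon]
  2. access lemon: HIT. Cache (old->new): [lemon]
  3. access lemon: HIT. Cache (old->new): [lemon]
  4. access apple: MISS. Cache (old->new): [lemon apple]
  5. access apple: HIT. Cache (old->new): [lemon apple]
  6. access lemon: HIT. Cache (old->new): [lemon apple]
  7. access lime: MISS. Cache (old->new): [lemon apple lime]
  8. access lemon: HIT. Cache (old->new): [lemon apple lime]
  9. access peach: MISS. Cache (old->new): [lemon apple lime peach]
  10. access lemon: HIT. Cache (old->new): [lemon apple lime peach]
  11. access apple: HIT. Cache (old->new): [lemon apple lime peach]
  12. access owl: MISS. Cache (old->new): [lemon apple lime peach owl]
  13. access peach: HIT. Cache (old->new): [lemon apple lime peach owl]
Total: 8 hits, 5 misses, 0 evictions

Hit rate = 8/13

Answer: 8/13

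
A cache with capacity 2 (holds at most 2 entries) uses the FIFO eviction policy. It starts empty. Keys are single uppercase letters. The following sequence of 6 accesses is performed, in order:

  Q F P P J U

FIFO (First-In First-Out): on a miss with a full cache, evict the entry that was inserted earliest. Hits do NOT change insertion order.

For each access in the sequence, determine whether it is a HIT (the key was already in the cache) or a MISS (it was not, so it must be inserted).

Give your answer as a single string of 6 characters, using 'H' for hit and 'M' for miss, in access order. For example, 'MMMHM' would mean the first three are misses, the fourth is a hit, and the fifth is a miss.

Answer: MMMHMM

Derivation:
FIFO simulation (capacity=2):
  1. access Q: MISS. Cache (old->new): [Q]
  2. access F: MISS. Cache (old->new): [Q F]
  3. access P: MISS, evict Q. Cache (old->new): [F P]
  4. access P: HIT. Cache (old->new): [F P]
  5. access J: MISS, evict F. Cache (old->new): [P J]
  6. access U: MISS, evict P. Cache (old->new): [J U]
Total: 1 hits, 5 misses, 3 evictions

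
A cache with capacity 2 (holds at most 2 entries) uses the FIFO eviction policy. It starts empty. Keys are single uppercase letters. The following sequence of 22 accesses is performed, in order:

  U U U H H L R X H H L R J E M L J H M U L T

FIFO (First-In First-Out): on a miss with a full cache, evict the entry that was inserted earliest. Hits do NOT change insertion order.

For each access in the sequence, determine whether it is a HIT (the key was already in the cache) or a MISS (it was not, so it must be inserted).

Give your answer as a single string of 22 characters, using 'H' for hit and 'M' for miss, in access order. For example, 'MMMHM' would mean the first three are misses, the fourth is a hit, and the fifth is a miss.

FIFO simulation (capacity=2):
  1. access U: MISS. Cache (old->new): [U]
  2. access U: HIT. Cache (old->new): [U]
  3. access U: HIT. Cache (old->new): [U]
  4. access H: MISS. Cache (old->new): [U H]
  5. access H: HIT. Cache (old->new): [U H]
  6. access L: MISS, evict U. Cache (old->new): [H L]
  7. access R: MISS, evict H. Cache (old->new): [L R]
  8. access X: MISS, evict L. Cache (old->new): [R X]
  9. access H: MISS, evict R. Cache (old->new): [X H]
  10. access H: HIT. Cache (old->new): [X H]
  11. access L: MISS, evict X. Cache (old->new): [H L]
  12. access R: MISS, evict H. Cache (old->new): [L R]
  13. access J: MISS, evict L. Cache (old->new): [R J]
  14. access E: MISS, evict R. Cache (old->new): [J E]
  15. access M: MISS, evict J. Cache (old->new): [E M]
  16. access L: MISS, evict E. Cache (old->new): [M L]
  17. access J: MISS, evict M. Cache (old->new): [L J]
  18. access H: MISS, evict L. Cache (old->new): [J H]
  19. access M: MISS, evict J. Cache (old->new): [H M]
  20. access U: MISS, evict H. Cache (old->new): [M U]
  21. access L: MISS, evict M. Cache (old->new): [U L]
  22. access T: MISS, evict U. Cache (old->new): [L T]
Total: 4 hits, 18 misses, 16 evictions

Answer: MHHMHMMMMHMMMMMMMMMMMM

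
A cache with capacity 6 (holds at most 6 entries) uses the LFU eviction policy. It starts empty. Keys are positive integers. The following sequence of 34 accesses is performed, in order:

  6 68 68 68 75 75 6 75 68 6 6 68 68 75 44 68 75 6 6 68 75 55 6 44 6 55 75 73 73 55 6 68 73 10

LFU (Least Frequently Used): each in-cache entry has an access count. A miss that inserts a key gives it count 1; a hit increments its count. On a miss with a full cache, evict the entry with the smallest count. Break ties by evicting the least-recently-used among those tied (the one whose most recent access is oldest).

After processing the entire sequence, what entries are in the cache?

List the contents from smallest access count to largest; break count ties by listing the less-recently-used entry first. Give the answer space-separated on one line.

LFU simulation (capacity=6):
  1. access 6: MISS. Cache: [6(c=1)]
  2. access 68: MISS. Cache: [6(c=1) 68(c=1)]
  3. access 68: HIT, count now 2. Cache: [6(c=1) 68(c=2)]
  4. access 68: HIT, count now 3. Cache: [6(c=1) 68(c=3)]
  5. access 75: MISS. Cache: [6(c=1) 75(c=1) 68(c=3)]
  6. access 75: HIT, count now 2. Cache: [6(c=1) 75(c=2) 68(c=3)]
  7. access 6: HIT, count now 2. Cache: [75(c=2) 6(c=2) 68(c=3)]
  8. access 75: HIT, count now 3. Cache: [6(c=2) 68(c=3) 75(c=3)]
  9. access 68: HIT, count now 4. Cache: [6(c=2) 75(c=3) 68(c=4)]
  10. access 6: HIT, count now 3. Cache: [75(c=3) 6(c=3) 68(c=4)]
  11. access 6: HIT, count now 4. Cache: [75(c=3) 68(c=4) 6(c=4)]
  12. access 68: HIT, count now 5. Cache: [75(c=3) 6(c=4) 68(c=5)]
  13. access 68: HIT, count now 6. Cache: [75(c=3) 6(c=4) 68(c=6)]
  14. access 75: HIT, count now 4. Cache: [6(c=4) 75(c=4) 68(c=6)]
  15. access 44: MISS. Cache: [44(c=1) 6(c=4) 75(c=4) 68(c=6)]
  16. access 68: HIT, count now 7. Cache: [44(c=1) 6(c=4) 75(c=4) 68(c=7)]
  17. access 75: HIT, count now 5. Cache: [44(c=1) 6(c=4) 75(c=5) 68(c=7)]
  18. access 6: HIT, count now 5. Cache: [44(c=1) 75(c=5) 6(c=5) 68(c=7)]
  19. access 6: HIT, count now 6. Cache: [44(c=1) 75(c=5) 6(c=6) 68(c=7)]
  20. access 68: HIT, count now 8. Cache: [44(c=1) 75(c=5) 6(c=6) 68(c=8)]
  21. access 75: HIT, count now 6. Cache: [44(c=1) 6(c=6) 75(c=6) 68(c=8)]
  22. access 55: MISS. Cache: [44(c=1) 55(c=1) 6(c=6) 75(c=6) 68(c=8)]
  23. access 6: HIT, count now 7. Cache: [44(c=1) 55(c=1) 75(c=6) 6(c=7) 68(c=8)]
  24. access 44: HIT, count now 2. Cache: [55(c=1) 44(c=2) 75(c=6) 6(c=7) 68(c=8)]
  25. access 6: HIT, count now 8. Cache: [55(c=1) 44(c=2) 75(c=6) 68(c=8) 6(c=8)]
  26. access 55: HIT, count now 2. Cache: [44(c=2) 55(c=2) 75(c=6) 68(c=8) 6(c=8)]
  27. access 75: HIT, count now 7. Cache: [44(c=2) 55(c=2) 75(c=7) 68(c=8) 6(c=8)]
  28. access 73: MISS. Cache: [73(c=1) 44(c=2) 55(c=2) 75(c=7) 68(c=8) 6(c=8)]
  29. access 73: HIT, count now 2. Cache: [44(c=2) 55(c=2) 73(c=2) 75(c=7) 68(c=8) 6(c=8)]
  30. access 55: HIT, count now 3. Cache: [44(c=2) 73(c=2) 55(c=3) 75(c=7) 68(c=8) 6(c=8)]
  31. access 6: HIT, count now 9. Cache: [44(c=2) 73(c=2) 55(c=3) 75(c=7) 68(c=8) 6(c=9)]
  32. access 68: HIT, count now 9. Cache: [44(c=2) 73(c=2) 55(c=3) 75(c=7) 6(c=9) 68(c=9)]
  33. access 73: HIT, count now 3. Cache: [44(c=2) 55(c=3) 73(c=3) 75(c=7) 6(c=9) 68(c=9)]
  34. access 10: MISS, evict 44(c=2). Cache: [10(c=1) 55(c=3) 73(c=3) 75(c=7) 6(c=9) 68(c=9)]
Total: 27 hits, 7 misses, 1 evictions

Answer: 10 55 73 75 6 68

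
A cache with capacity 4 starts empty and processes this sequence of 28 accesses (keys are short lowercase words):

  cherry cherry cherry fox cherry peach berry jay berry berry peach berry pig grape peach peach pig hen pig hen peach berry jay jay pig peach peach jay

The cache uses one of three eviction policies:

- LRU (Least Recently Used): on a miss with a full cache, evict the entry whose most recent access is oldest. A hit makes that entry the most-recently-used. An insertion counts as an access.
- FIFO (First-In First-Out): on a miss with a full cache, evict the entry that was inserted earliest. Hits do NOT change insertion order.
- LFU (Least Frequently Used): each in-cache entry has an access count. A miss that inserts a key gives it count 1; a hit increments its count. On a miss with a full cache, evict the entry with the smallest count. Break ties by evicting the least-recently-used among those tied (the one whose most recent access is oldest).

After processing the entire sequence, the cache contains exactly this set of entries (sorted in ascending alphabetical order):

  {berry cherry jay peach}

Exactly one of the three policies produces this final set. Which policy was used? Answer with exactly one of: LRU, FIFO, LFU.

Answer: LFU

Derivation:
Simulating under each policy and comparing final sets:
  LRU: final set = {berry jay peach pig} -> differs
  FIFO: final set = {berry jay peach pig} -> differs
  LFU: final set = {berry cherry jay peach} -> MATCHES target
Only LFU produces the target set.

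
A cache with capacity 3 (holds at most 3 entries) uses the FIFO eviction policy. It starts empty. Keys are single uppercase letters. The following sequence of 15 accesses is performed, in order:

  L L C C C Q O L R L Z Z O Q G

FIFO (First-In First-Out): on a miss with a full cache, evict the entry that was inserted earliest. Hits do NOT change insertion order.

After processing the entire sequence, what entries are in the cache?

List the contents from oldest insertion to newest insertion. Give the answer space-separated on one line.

FIFO simulation (capacity=3):
  1. access L: MISS. Cache (old->new): [L]
  2. access L: HIT. Cache (old->new): [L]
  3. access C: MISS. Cache (old->new): [L C]
  4. access C: HIT. Cache (old->new): [L C]
  5. access C: HIT. Cache (old->new): [L C]
  6. access Q: MISS. Cache (old->new): [L C Q]
  7. access O: MISS, evict L. Cache (old->new): [C Q O]
  8. access L: MISS, evict C. Cache (old->new): [Q O L]
  9. access R: MISS, evict Q. Cache (old->new): [O L R]
  10. access L: HIT. Cache (old->new): [O L R]
  11. access Z: MISS, evict O. Cache (old->new): [L R Z]
  12. access Z: HIT. Cache (old->new): [L R Z]
  13. access O: MISS, evict L. Cache (old->new): [R Z O]
  14. access Q: MISS, evict R. Cache (old->new): [Z O Q]
  15. access G: MISS, evict Z. Cache (old->new): [O Q G]
Total: 5 hits, 10 misses, 7 evictions

Answer: O Q G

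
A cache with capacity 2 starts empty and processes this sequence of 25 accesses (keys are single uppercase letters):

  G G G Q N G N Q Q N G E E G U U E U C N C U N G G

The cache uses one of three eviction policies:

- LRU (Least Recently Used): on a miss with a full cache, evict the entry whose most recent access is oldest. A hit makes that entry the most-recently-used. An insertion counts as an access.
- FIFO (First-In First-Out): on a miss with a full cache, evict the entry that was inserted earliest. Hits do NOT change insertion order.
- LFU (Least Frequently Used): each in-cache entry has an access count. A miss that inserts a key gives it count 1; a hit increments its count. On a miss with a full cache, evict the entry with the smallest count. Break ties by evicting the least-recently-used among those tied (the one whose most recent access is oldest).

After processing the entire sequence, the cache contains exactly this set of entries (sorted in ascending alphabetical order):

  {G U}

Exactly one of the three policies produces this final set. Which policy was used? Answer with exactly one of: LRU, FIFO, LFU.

Answer: FIFO

Derivation:
Simulating under each policy and comparing final sets:
  LRU: final set = {G N} -> differs
  FIFO: final set = {G U} -> MATCHES target
  LFU: final set = {G N} -> differs
Only FIFO produces the target set.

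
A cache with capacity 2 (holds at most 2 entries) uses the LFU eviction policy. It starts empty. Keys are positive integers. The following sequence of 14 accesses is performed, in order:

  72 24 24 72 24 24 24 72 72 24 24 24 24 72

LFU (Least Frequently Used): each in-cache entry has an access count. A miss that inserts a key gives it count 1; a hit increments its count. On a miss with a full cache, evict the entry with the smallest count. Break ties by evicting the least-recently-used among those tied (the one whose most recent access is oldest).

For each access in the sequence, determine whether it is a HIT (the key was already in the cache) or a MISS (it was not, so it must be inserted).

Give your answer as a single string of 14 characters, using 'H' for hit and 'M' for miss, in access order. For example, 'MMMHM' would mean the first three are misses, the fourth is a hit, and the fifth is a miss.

Answer: MMHHHHHHHHHHHH

Derivation:
LFU simulation (capacity=2):
  1. access 72: MISS. Cache: [72(c=1)]
  2. access 24: MISS. Cache: [72(c=1) 24(c=1)]
  3. access 24: HIT, count now 2. Cache: [72(c=1) 24(c=2)]
  4. access 72: HIT, count now 2. Cache: [24(c=2) 72(c=2)]
  5. access 24: HIT, count now 3. Cache: [72(c=2) 24(c=3)]
  6. access 24: HIT, count now 4. Cache: [72(c=2) 24(c=4)]
  7. access 24: HIT, count now 5. Cache: [72(c=2) 24(c=5)]
  8. access 72: HIT, count now 3. Cache: [72(c=3) 24(c=5)]
  9. access 72: HIT, count now 4. Cache: [72(c=4) 24(c=5)]
  10. access 24: HIT, count now 6. Cache: [72(c=4) 24(c=6)]
  11. access 24: HIT, count now 7. Cache: [72(c=4) 24(c=7)]
  12. access 24: HIT, count now 8. Cache: [72(c=4) 24(c=8)]
  13. access 24: HIT, count now 9. Cache: [72(c=4) 24(c=9)]
  14. access 72: HIT, count now 5. Cache: [72(c=5) 24(c=9)]
Total: 12 hits, 2 misses, 0 evictions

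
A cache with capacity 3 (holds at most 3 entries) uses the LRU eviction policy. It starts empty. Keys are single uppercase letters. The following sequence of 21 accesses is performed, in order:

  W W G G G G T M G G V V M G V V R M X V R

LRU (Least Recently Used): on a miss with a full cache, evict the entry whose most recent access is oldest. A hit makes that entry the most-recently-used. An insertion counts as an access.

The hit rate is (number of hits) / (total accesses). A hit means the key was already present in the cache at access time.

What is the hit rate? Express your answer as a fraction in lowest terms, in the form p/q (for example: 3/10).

LRU simulation (capacity=3):
  1. access W: MISS. Cache (LRU->MRU): [W]
  2. access W: HIT. Cache (LRU->MRU): [W]
  3. access G: MISS. Cache (LRU->MRU): [W G]
  4. access G: HIT. Cache (LRU->MRU): [W G]
  5. access G: HIT. Cache (LRU->MRU): [W G]
  6. access G: HIT. Cache (LRU->MRU): [W G]
  7. access T: MISS. Cache (LRU->MRU): [W G T]
  8. access M: MISS, evict W. Cache (LRU->MRU): [G T M]
  9. access G: HIT. Cache (LRU->MRU): [T M G]
  10. access G: HIT. Cache (LRU->MRU): [T M G]
  11. access V: MISS, evict T. Cache (LRU->MRU): [M G V]
  12. access V: HIT. Cache (LRU->MRU): [M G V]
  13. access M: HIT. Cache (LRU->MRU): [G V M]
  14. access G: HIT. Cache (LRU->MRU): [V M G]
  15. access V: HIT. Cache (LRU->MRU): [M G V]
  16. access V: HIT. Cache (LRU->MRU): [M G V]
  17. access R: MISS, evict M. Cache (LRU->MRU): [G V R]
  18. access M: MISS, evict G. Cache (LRU->MRU): [V R M]
  19. access X: MISS, evict V. Cache (LRU->MRU): [R M X]
  20. access V: MISS, evict R. Cache (LRU->MRU): [M X V]
  21. access R: MISS, evict M. Cache (LRU->MRU): [X V R]
Total: 11 hits, 10 misses, 7 evictions

Hit rate = 11/21

Answer: 11/21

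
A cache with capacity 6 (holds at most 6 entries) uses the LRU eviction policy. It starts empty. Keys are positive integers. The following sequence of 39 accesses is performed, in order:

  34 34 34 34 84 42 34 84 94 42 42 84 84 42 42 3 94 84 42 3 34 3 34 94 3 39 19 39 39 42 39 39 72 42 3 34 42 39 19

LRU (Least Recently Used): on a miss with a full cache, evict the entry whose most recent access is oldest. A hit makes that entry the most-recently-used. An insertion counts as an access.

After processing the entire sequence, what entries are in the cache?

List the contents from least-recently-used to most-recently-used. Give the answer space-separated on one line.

Answer: 72 3 34 42 39 19

Derivation:
LRU simulation (capacity=6):
  1. access 34: MISS. Cache (LRU->MRU): [34]
  2. access 34: HIT. Cache (LRU->MRU): [34]
  3. access 34: HIT. Cache (LRU->MRU): [34]
  4. access 34: HIT. Cache (LRU->MRU): [34]
  5. access 84: MISS. Cache (LRU->MRU): [34 84]
  6. access 42: MISS. Cache (LRU->MRU): [34 84 42]
  7. access 34: HIT. Cache (LRU->MRU): [84 42 34]
  8. access 84: HIT. Cache (LRU->MRU): [42 34 84]
  9. access 94: MISS. Cache (LRU->MRU): [42 34 84 94]
  10. access 42: HIT. Cache (LRU->MRU): [34 84 94 42]
  11. access 42: HIT. Cache (LRU->MRU): [34 84 94 42]
  12. access 84: HIT. Cache (LRU->MRU): [34 94 42 84]
  13. access 84: HIT. Cache (LRU->MRU): [34 94 42 84]
  14. access 42: HIT. Cache (LRU->MRU): [34 94 84 42]
  15. access 42: HIT. Cache (LRU->MRU): [34 94 84 42]
  16. access 3: MISS. Cache (LRU->MRU): [34 94 84 42 3]
  17. access 94: HIT. Cache (LRU->MRU): [34 84 42 3 94]
  18. access 84: HIT. Cache (LRU->MRU): [34 42 3 94 84]
  19. access 42: HIT. Cache (LRU->MRU): [34 3 94 84 42]
  20. access 3: HIT. Cache (LRU->MRU): [34 94 84 42 3]
  21. access 34: HIT. Cache (LRU->MRU): [94 84 42 3 34]
  22. access 3: HIT. Cache (LRU->MRU): [94 84 42 34 3]
  23. access 34: HIT. Cache (LRU->MRU): [94 84 42 3 34]
  24. access 94: HIT. Cache (LRU->MRU): [84 42 3 34 94]
  25. access 3: HIT. Cache (LRU->MRU): [84 42 34 94 3]
  26. access 39: MISS. Cache (LRU->MRU): [84 42 34 94 3 39]
  27. access 19: MISS, evict 84. Cache (LRU->MRU): [42 34 94 3 39 19]
  28. access 39: HIT. Cache (LRU->MRU): [42 34 94 3 19 39]
  29. access 39: HIT. Cache (LRU->MRU): [42 34 94 3 19 39]
  30. access 42: HIT. Cache (LRU->MRU): [34 94 3 19 39 42]
  31. access 39: HIT. Cache (LRU->MRU): [34 94 3 19 42 39]
  32. access 39: HIT. Cache (LRU->MRU): [34 94 3 19 42 39]
  33. access 72: MISS, evict 34. Cache (LRU->MRU): [94 3 19 42 39 72]
  34. access 42: HIT. Cache (LRU->MRU): [94 3 19 39 72 42]
  35. access 3: HIT. Cache (LRU->MRU): [94 19 39 72 42 3]
  36. access 34: MISS, evict 94. Cache (LRU->MRU): [19 39 72 42 3 34]
  37. access 42: HIT. Cache (LRU->MRU): [19 39 72 3 34 42]
  38. access 39: HIT. Cache (LRU->MRU): [19 72 3 34 42 39]
  39. access 19: HIT. Cache (LRU->MRU): [72 3 34 42 39 19]
Total: 30 hits, 9 misses, 3 evictions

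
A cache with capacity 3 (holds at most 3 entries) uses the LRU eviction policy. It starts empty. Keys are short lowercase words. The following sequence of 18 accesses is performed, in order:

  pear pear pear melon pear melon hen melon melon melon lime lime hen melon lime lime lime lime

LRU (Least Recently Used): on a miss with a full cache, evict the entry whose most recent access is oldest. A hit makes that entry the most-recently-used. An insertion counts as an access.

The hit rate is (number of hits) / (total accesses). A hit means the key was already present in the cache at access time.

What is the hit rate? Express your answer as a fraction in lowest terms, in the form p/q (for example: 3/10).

LRU simulation (capacity=3):
  1. access pear: MISS. Cache (LRU->MRU): [pear]
  2. access pear: HIT. Cache (LRU->MRU): [pear]
  3. access pear: HIT. Cache (LRU->MRU): [pear]
  4. access melon: MISS. Cache (LRU->MRU): [pear melon]
  5. access pear: HIT. Cache (LRU->MRU): [melon pear]
  6. access melon: HIT. Cache (LRU->MRU): [pear melon]
  7. access hen: MISS. Cache (LRU->MRU): [pear melon hen]
  8. access melon: HIT. Cache (LRU->MRU): [pear hen melon]
  9. access melon: HIT. Cache (LRU->MRU): [pear hen melon]
  10. access melon: HIT. Cache (LRU->MRU): [pear hen melon]
  11. access lime: MISS, evict pear. Cache (LRU->MRU): [hen melon lime]
  12. access lime: HIT. Cache (LRU->MRU): [hen melon lime]
  13. access hen: HIT. Cache (LRU->MRU): [melon lime hen]
  14. access melon: HIT. Cache (LRU->MRU): [lime hen melon]
  15. access lime: HIT. Cache (LRU->MRU): [hen melon lime]
  16. access lime: HIT. Cache (LRU->MRU): [hen melon lime]
  17. access lime: HIT. Cache (LRU->MRU): [hen melon lime]
  18. access lime: HIT. Cache (LRU->MRU): [hen melon lime]
Total: 14 hits, 4 misses, 1 evictions

Hit rate = 14/18 = 7/9

Answer: 7/9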